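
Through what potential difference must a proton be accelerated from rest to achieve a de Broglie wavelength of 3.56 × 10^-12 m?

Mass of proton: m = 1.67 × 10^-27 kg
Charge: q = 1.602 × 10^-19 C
64.7 V

From λ = h/√(2mqV), we solve for V:

λ² = h²/(2mqV)
V = h²/(2mqλ²)
V = (6.626 × 10^-34 J·s)² / (2 × 1.67 × 10^-27 kg × 1.602 × 10^-19 C × (3.56 × 10^-12 m)²)
V = 64.7 V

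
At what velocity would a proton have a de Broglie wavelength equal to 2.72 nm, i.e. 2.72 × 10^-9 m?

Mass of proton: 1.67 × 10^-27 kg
1.46 × 10^2 m/s

From λ = h/(mv), solve for v:

v = h/(mλ)
v = (6.626 × 10^-34 J·s) / (1.67 × 10^-27 kg × 2.72 × 10^-9 m)
v = 1.46 × 10^2 m/s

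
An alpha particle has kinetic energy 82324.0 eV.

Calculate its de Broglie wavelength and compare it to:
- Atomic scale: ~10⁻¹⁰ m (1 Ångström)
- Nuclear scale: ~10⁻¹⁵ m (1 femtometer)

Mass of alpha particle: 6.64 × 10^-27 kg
λ = 5.01 × 10^-14 m, which is between nuclear and atomic scales.

Using λ = h/√(2mKE):

KE = 82324.0 eV = 1.319 × 10^-14 J

λ = h/√(2mKE)
λ = (6.626 × 10^-34 J·s) / √(2 × 6.64 × 10^-27 kg × 1.319 × 10^-14 J)
λ = 5.01 × 10^-14 m

Comparison:
- Atomic scale (10⁻¹⁰ m): λ is 0.0005× this size
- Nuclear scale (10⁻¹⁵ m): λ is 50× this size

The wavelength is between nuclear and atomic scales.

This wavelength is appropriate for probing atomic structure but too large for nuclear physics experiments.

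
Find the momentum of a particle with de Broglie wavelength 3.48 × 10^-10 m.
1.90 × 10^-24 kg·m/s

From the de Broglie relation λ = h/p, we solve for p:

p = h/λ
p = (6.626 × 10^-34 J·s) / (3.48 × 10^-10 m)
p = 1.90 × 10^-24 kg·m/s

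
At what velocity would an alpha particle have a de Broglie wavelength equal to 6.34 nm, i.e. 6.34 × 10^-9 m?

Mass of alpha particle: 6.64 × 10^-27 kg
1.57 × 10^1 m/s

From λ = h/(mv), solve for v:

v = h/(mλ)
v = (6.626 × 10^-34 J·s) / (6.64 × 10^-27 kg × 6.34 × 10^-9 m)
v = 1.57 × 10^1 m/s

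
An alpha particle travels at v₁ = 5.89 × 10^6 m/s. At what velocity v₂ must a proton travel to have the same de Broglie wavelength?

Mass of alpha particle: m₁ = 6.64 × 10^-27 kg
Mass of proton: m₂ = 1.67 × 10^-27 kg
v₂ = 2.34 × 10^7 m/s

For equal de Broglie wavelengths: λ₁ = λ₂

h/(m₁v₁) = h/(m₂v₂)
m₁v₁ = m₂v₂
v₂ = v₁ · (m₁/m₂)

v₂ = 5.89 × 10^6 m/s × (6.64 × 10^-27 kg / 1.67 × 10^-27 kg)
v₂ = 2.34 × 10^7 m/s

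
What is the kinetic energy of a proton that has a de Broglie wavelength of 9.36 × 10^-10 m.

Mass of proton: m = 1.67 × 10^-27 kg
1.50 × 10^-22 J (or 9.36 × 10^-4 eV)

From λ = h/√(2mKE), we solve for KE:

λ² = h²/(2mKE)
KE = h²/(2mλ²)
KE = (6.626 × 10^-34 J·s)² / (2 × 1.67 × 10^-27 kg × (9.36 × 10^-10 m)²)
KE = 1.50 × 10^-22 J
KE = 9.36 × 10^-4 eV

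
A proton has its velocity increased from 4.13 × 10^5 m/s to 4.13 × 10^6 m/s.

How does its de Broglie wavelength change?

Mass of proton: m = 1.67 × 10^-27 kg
The wavelength decreases by a factor of 10.

Using λ = h/(mv):

Initial wavelength: λ₁ = h/(mv₁) = 9.61 × 10^-13 m
Final wavelength: λ₂ = h/(mv₂) = 9.61 × 10^-14 m

Since λ ∝ 1/v, when velocity increases by a factor of 10, the wavelength decreases by a factor of 10.

λ₂/λ₁ = v₁/v₂ = 1/10

The wavelength decreases by a factor of 10.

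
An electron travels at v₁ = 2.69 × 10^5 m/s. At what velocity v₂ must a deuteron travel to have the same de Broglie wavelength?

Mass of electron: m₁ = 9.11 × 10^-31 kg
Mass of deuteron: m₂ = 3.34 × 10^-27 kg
v₂ = 7.34 × 10^1 m/s

For equal de Broglie wavelengths: λ₁ = λ₂

h/(m₁v₁) = h/(m₂v₂)
m₁v₁ = m₂v₂
v₂ = v₁ · (m₁/m₂)

v₂ = 2.69 × 10^5 m/s × (9.11 × 10^-31 kg / 3.34 × 10^-27 kg)
v₂ = 7.34 × 10^1 m/s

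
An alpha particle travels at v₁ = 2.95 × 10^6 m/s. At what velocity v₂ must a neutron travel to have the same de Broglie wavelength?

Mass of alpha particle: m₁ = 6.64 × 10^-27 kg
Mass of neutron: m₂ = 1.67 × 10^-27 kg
v₂ = 1.17 × 10^7 m/s

For equal de Broglie wavelengths: λ₁ = λ₂

h/(m₁v₁) = h/(m₂v₂)
m₁v₁ = m₂v₂
v₂ = v₁ · (m₁/m₂)

v₂ = 2.95 × 10^6 m/s × (6.64 × 10^-27 kg / 1.67 × 10^-27 kg)
v₂ = 1.17 × 10^7 m/s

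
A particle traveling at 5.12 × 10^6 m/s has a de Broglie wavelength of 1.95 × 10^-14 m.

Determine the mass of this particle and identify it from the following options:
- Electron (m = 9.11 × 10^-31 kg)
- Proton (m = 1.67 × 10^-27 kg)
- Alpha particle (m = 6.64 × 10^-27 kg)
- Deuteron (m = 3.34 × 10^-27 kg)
The particle is an alpha particle.

From λ = h/(mv), solve for mass:

m = h/(λv)
m = (6.626 × 10^-34 J·s) / (1.95 × 10^-14 m × 5.12 × 10^6 m/s)
m = 6.64 × 10^-27 kg

Comparing with the listed masses, this is closest to an alpha particle.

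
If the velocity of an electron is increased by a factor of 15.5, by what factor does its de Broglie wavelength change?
The wavelength decreases by a factor of 15.5.

From λ = h/(mv), the wavelength is inversely proportional to velocity:

λ ∝ 1/v

If v → 15.5v, then λ → λ/15.5

When velocity is increased by a factor of 15.5, the wavelength decreases by a factor of 15.5.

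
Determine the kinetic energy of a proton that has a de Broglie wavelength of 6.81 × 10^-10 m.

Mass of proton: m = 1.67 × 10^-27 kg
2.83 × 10^-22 J (or 1.77 × 10^-3 eV)

From λ = h/√(2mKE), we solve for KE:

λ² = h²/(2mKE)
KE = h²/(2mλ²)
KE = (6.626 × 10^-34 J·s)² / (2 × 1.67 × 10^-27 kg × (6.81 × 10^-10 m)²)
KE = 2.83 × 10^-22 J
KE = 1.77 × 10^-3 eV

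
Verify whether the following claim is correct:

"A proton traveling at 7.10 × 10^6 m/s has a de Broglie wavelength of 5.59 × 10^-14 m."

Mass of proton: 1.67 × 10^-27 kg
True

The claim is correct.

Using λ = h/(mv):
λ = (6.626 × 10^-34 J·s) / (1.67 × 10^-27 kg × 7.10 × 10^6 m/s)
λ = 5.59 × 10^-14 m

This matches the claimed value.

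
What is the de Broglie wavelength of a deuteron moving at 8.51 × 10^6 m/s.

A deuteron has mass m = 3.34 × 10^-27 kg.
2.33 × 10^-14 m

Using the de Broglie relation λ = h/(mv):

λ = h/(mv)
λ = (6.626 × 10^-34 J·s) / (3.34 × 10^-27 kg × 8.51 × 10^6 m/s)
λ = 2.33 × 10^-14 m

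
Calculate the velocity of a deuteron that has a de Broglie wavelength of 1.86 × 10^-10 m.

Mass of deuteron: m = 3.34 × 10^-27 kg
1.07 × 10^3 m/s

From the de Broglie relation λ = h/(mv), we solve for v:

v = h/(mλ)
v = (6.626 × 10^-34 J·s) / (3.34 × 10^-27 kg × 1.86 × 10^-10 m)
v = 1.07 × 10^3 m/s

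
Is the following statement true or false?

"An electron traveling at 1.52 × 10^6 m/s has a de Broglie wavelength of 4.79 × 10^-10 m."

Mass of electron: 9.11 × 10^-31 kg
True

The claim is correct.

Using λ = h/(mv):
λ = (6.626 × 10^-34 J·s) / (9.11 × 10^-31 kg × 1.52 × 10^6 m/s)
λ = 4.79 × 10^-10 m

This matches the claimed value.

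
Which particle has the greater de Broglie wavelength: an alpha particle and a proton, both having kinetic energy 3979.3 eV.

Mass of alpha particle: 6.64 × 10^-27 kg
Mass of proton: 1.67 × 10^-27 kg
The proton has the longer wavelength.

Using λ = h/√(2mKE):

For alpha particle: λ₁ = h/√(2m₁KE) = 2.28 × 10^-13 m
For proton: λ₂ = h/√(2m₂KE) = 4.54 × 10^-13 m

Since λ ∝ 1/√m at constant kinetic energy, the lighter particle has the longer wavelength.

The proton has the longer de Broglie wavelength.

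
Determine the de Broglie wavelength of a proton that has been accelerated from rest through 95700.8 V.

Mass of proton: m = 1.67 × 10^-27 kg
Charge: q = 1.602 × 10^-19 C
9.26 × 10^-14 m

When a particle is accelerated through voltage V, it gains kinetic energy KE = qV.

The de Broglie wavelength is then λ = h/√(2mqV):

λ = h/√(2mqV)
λ = (6.626 × 10^-34 J·s) / √(2 × 1.67 × 10^-27 kg × 1.602 × 10^-19 C × 95700.8 V)
λ = 9.26 × 10^-14 m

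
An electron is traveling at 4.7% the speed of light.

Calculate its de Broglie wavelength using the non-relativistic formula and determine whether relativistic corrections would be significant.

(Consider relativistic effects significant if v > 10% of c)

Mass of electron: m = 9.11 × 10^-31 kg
No, relativistic corrections are not needed.

Using the non-relativistic de Broglie formula λ = h/(mv):

v = 4.7% × c = 1.409 × 10^7 m/s

λ = h/(mv)
λ = (6.626 × 10^-34 J·s) / (9.11 × 10^-31 kg × 1.409 × 10^7 m/s)
λ = 5.16 × 10^-11 m

Since v = 4.7% of c < 10% of c, relativistic corrections are NOT significant and this non-relativistic result is a good approximation.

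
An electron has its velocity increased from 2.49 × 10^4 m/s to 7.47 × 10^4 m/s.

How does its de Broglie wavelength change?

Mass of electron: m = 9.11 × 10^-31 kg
The wavelength decreases by a factor of 3.

Using λ = h/(mv):

Initial wavelength: λ₁ = h/(mv₁) = 2.92 × 10^-8 m
Final wavelength: λ₂ = h/(mv₂) = 9.74 × 10^-9 m

Since λ ∝ 1/v, when velocity increases by a factor of 3, the wavelength decreases by a factor of 3.

λ₂/λ₁ = v₁/v₂ = 1/3

The wavelength decreases by a factor of 3.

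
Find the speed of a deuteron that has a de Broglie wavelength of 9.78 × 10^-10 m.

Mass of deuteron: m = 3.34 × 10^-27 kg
2.03 × 10^2 m/s

From the de Broglie relation λ = h/(mv), we solve for v:

v = h/(mλ)
v = (6.626 × 10^-34 J·s) / (3.34 × 10^-27 kg × 9.78 × 10^-10 m)
v = 2.03 × 10^2 m/s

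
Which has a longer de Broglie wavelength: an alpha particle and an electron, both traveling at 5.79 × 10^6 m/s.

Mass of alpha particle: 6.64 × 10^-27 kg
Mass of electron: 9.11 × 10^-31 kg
The electron has the longer wavelength.

Using λ = h/(mv), since both particles have the same velocity, the wavelength depends only on mass.

For alpha particle: λ₁ = h/(m₁v) = 1.72 × 10^-14 m
For electron: λ₂ = h/(m₂v) = 1.26 × 10^-10 m

Since λ ∝ 1/m at constant velocity, the lighter particle has the longer wavelength.

The electron has the longer de Broglie wavelength.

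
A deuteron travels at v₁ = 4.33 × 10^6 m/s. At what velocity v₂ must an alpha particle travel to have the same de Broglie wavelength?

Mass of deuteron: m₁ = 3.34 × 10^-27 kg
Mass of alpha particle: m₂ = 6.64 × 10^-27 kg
v₂ = 2.18 × 10^6 m/s

For equal de Broglie wavelengths: λ₁ = λ₂

h/(m₁v₁) = h/(m₂v₂)
m₁v₁ = m₂v₂
v₂ = v₁ · (m₁/m₂)

v₂ = 4.33 × 10^6 m/s × (3.34 × 10^-27 kg / 6.64 × 10^-27 kg)
v₂ = 2.18 × 10^6 m/s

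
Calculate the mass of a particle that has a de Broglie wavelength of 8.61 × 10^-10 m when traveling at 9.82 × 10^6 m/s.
7.84 × 10^-32 kg

From the de Broglie relation λ = h/(mv), we solve for m:

m = h/(λv)
m = (6.626 × 10^-34 J·s) / (8.61 × 10^-10 m × 9.82 × 10^6 m/s)
m = 7.84 × 10^-32 kg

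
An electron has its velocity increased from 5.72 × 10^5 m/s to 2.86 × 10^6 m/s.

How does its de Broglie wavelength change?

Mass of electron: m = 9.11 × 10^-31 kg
The wavelength decreases by a factor of 5.

Using λ = h/(mv):

Initial wavelength: λ₁ = h/(mv₁) = 1.27 × 10^-9 m
Final wavelength: λ₂ = h/(mv₂) = 2.54 × 10^-10 m

Since λ ∝ 1/v, when velocity increases by a factor of 5, the wavelength decreases by a factor of 5.

λ₂/λ₁ = v₁/v₂ = 1/5

The wavelength decreases by a factor of 5.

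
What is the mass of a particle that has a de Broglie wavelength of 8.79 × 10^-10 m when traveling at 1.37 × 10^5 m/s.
5.50 × 10^-30 kg

From the de Broglie relation λ = h/(mv), we solve for m:

m = h/(λv)
m = (6.626 × 10^-34 J·s) / (8.79 × 10^-10 m × 1.37 × 10^5 m/s)
m = 5.50 × 10^-30 kg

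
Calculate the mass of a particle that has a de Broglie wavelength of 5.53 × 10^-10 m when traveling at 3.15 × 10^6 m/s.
3.80 × 10^-31 kg

From the de Broglie relation λ = h/(mv), we solve for m:

m = h/(λv)
m = (6.626 × 10^-34 J·s) / (5.53 × 10^-10 m × 3.15 × 10^6 m/s)
m = 3.80 × 10^-31 kg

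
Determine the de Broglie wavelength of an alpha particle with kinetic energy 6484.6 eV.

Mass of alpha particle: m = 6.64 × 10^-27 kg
1.78 × 10^-13 m

Using λ = h/√(2mKE):

First convert KE to Joules: KE = 6484.6 eV = 1.039 × 10^-15 J

λ = h/√(2mKE)
λ = (6.626 × 10^-34 J·s) / √(2 × 6.64 × 10^-27 kg × 1.039 × 10^-15 J)
λ = 1.78 × 10^-13 m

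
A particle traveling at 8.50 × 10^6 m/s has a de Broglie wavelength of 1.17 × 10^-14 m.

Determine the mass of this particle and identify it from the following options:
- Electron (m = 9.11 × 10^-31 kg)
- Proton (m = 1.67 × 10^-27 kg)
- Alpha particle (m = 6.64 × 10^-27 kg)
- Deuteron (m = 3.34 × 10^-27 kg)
The particle is an alpha particle.

From λ = h/(mv), solve for mass:

m = h/(λv)
m = (6.626 × 10^-34 J·s) / (1.17 × 10^-14 m × 8.50 × 10^6 m/s)
m = 6.66 × 10^-27 kg

Comparing with the listed masses, this is closest to an alpha particle.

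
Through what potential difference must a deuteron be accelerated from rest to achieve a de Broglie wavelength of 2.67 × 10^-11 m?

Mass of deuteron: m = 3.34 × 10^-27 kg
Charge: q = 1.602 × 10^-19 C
5.75 × 10^-1 V

From λ = h/√(2mqV), we solve for V:

λ² = h²/(2mqV)
V = h²/(2mqλ²)
V = (6.626 × 10^-34 J·s)² / (2 × 3.34 × 10^-27 kg × 1.602 × 10^-19 C × (2.67 × 10^-11 m)²)
V = 5.75 × 10^-1 V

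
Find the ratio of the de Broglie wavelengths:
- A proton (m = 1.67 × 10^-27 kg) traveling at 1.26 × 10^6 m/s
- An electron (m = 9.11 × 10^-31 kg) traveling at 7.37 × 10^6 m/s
λ₁/λ₂ = 3.19 × 10^-3

Using λ = h/(mv):

λ₁ = h/(m₁v₁) = 3.15 × 10^-13 m
λ₂ = h/(m₂v₂) = 9.87 × 10^-11 m

Ratio λ₁/λ₂ = (m₂v₂)/(m₁v₁)
         = (9.11 × 10^-31 kg × 7.37 × 10^6 m/s) / (1.67 × 10^-27 kg × 1.26 × 10^6 m/s)
         = 3.19 × 10^-3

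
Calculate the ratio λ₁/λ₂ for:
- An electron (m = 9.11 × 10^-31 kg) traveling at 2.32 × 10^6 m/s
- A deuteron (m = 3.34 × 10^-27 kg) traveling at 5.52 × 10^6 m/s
λ₁/λ₂ = 8.72 × 10^3

Using λ = h/(mv):

λ₁ = h/(m₁v₁) = 3.14 × 10^-10 m
λ₂ = h/(m₂v₂) = 3.59 × 10^-14 m

Ratio λ₁/λ₂ = (m₂v₂)/(m₁v₁)
         = (3.34 × 10^-27 kg × 5.52 × 10^6 m/s) / (9.11 × 10^-31 kg × 2.32 × 10^6 m/s)
         = 8.72 × 10^3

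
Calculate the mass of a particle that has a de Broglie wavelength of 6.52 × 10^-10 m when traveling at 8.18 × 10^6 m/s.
1.24 × 10^-31 kg

From the de Broglie relation λ = h/(mv), we solve for m:

m = h/(λv)
m = (6.626 × 10^-34 J·s) / (6.52 × 10^-10 m × 8.18 × 10^6 m/s)
m = 1.24 × 10^-31 kg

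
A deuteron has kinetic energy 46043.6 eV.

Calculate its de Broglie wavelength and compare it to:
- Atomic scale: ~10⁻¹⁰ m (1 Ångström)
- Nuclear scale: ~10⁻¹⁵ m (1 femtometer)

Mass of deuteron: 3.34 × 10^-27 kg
λ = 9.44 × 10^-14 m, which is between nuclear and atomic scales.

Using λ = h/√(2mKE):

KE = 46043.6 eV = 7.377 × 10^-15 J

λ = h/√(2mKE)
λ = (6.626 × 10^-34 J·s) / √(2 × 3.34 × 10^-27 kg × 7.377 × 10^-15 J)
λ = 9.44 × 10^-14 m

Comparison:
- Atomic scale (10⁻¹⁰ m): λ is 0.00094× this size
- Nuclear scale (10⁻¹⁵ m): λ is 94× this size

The wavelength is between nuclear and atomic scales.

This wavelength is appropriate for probing atomic structure but too large for nuclear physics experiments.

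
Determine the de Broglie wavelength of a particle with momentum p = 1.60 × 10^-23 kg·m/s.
4.14 × 10^-11 m

Using the de Broglie relation λ = h/p:

λ = h/p
λ = (6.626 × 10^-34 J·s) / (1.60 × 10^-23 kg·m/s)
λ = 4.14 × 10^-11 m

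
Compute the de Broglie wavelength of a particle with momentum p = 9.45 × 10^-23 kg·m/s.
7.01 × 10^-12 m

Using the de Broglie relation λ = h/p:

λ = h/p
λ = (6.626 × 10^-34 J·s) / (9.45 × 10^-23 kg·m/s)
λ = 7.01 × 10^-12 m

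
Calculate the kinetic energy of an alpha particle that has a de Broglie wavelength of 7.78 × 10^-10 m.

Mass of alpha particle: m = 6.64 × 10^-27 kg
5.46 × 10^-23 J (or 3.41 × 10^-4 eV)

From λ = h/√(2mKE), we solve for KE:

λ² = h²/(2mKE)
KE = h²/(2mλ²)
KE = (6.626 × 10^-34 J·s)² / (2 × 6.64 × 10^-27 kg × (7.78 × 10^-10 m)²)
KE = 5.46 × 10^-23 J
KE = 3.41 × 10^-4 eV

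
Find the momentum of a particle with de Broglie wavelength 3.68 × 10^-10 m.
1.80 × 10^-24 kg·m/s

From the de Broglie relation λ = h/p, we solve for p:

p = h/λ
p = (6.626 × 10^-34 J·s) / (3.68 × 10^-10 m)
p = 1.80 × 10^-24 kg·m/s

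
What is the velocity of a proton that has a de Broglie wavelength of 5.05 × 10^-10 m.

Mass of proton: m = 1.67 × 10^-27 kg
7.86 × 10^2 m/s

From the de Broglie relation λ = h/(mv), we solve for v:

v = h/(mλ)
v = (6.626 × 10^-34 J·s) / (1.67 × 10^-27 kg × 5.05 × 10^-10 m)
v = 7.86 × 10^2 m/s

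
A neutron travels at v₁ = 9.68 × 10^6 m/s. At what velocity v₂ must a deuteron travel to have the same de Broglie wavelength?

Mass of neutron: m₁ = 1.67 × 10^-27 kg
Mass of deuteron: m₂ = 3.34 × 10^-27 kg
v₂ = 4.84 × 10^6 m/s

For equal de Broglie wavelengths: λ₁ = λ₂

h/(m₁v₁) = h/(m₂v₂)
m₁v₁ = m₂v₂
v₂ = v₁ · (m₁/m₂)

v₂ = 9.68 × 10^6 m/s × (1.67 × 10^-27 kg / 3.34 × 10^-27 kg)
v₂ = 4.84 × 10^6 m/s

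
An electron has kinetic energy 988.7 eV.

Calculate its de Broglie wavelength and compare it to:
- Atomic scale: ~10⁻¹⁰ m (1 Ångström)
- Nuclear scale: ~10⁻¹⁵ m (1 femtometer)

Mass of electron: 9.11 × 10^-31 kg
λ = 3.90 × 10^-11 m, which is between nuclear and atomic scales.

Using λ = h/√(2mKE):

KE = 988.7 eV = 1.584 × 10^-16 J

λ = h/√(2mKE)
λ = (6.626 × 10^-34 J·s) / √(2 × 9.11 × 10^-31 kg × 1.584 × 10^-16 J)
λ = 3.90 × 10^-11 m

Comparison:
- Atomic scale (10⁻¹⁰ m): λ is 0.39× this size
- Nuclear scale (10⁻¹⁵ m): λ is 3.9e+04× this size

The wavelength is between nuclear and atomic scales.

This wavelength is appropriate for probing atomic structure but too large for nuclear physics experiments.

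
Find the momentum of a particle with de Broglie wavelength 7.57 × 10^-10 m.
8.75 × 10^-25 kg·m/s

From the de Broglie relation λ = h/p, we solve for p:

p = h/λ
p = (6.626 × 10^-34 J·s) / (7.57 × 10^-10 m)
p = 8.75 × 10^-25 kg·m/s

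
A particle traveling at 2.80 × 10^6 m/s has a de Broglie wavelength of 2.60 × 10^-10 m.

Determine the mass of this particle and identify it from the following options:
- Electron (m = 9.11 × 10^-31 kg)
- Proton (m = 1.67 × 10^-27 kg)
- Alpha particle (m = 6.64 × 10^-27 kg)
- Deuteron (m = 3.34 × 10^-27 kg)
The particle is an electron.

From λ = h/(mv), solve for mass:

m = h/(λv)
m = (6.626 × 10^-34 J·s) / (2.60 × 10^-10 m × 2.80 × 10^6 m/s)
m = 9.10 × 10^-31 kg

Comparing with the listed masses, this is closest to an electron.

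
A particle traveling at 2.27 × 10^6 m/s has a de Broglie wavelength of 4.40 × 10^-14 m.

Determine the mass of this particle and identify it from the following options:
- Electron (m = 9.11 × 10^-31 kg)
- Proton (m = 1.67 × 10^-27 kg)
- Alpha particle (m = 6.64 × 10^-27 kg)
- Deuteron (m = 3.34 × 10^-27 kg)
The particle is an alpha particle.

From λ = h/(mv), solve for mass:

m = h/(λv)
m = (6.626 × 10^-34 J·s) / (4.40 × 10^-14 m × 2.27 × 10^6 m/s)
m = 6.63 × 10^-27 kg

Comparing with the listed masses, this is closest to an alpha particle.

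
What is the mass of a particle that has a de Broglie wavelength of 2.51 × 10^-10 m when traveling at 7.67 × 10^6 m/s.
3.44 × 10^-31 kg

From the de Broglie relation λ = h/(mv), we solve for m:

m = h/(λv)
m = (6.626 × 10^-34 J·s) / (2.51 × 10^-10 m × 7.67 × 10^6 m/s)
m = 3.44 × 10^-31 kg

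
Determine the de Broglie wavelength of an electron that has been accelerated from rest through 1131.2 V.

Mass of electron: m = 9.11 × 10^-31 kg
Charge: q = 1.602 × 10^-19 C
3.65 × 10^-11 m

When a particle is accelerated through voltage V, it gains kinetic energy KE = qV.

The de Broglie wavelength is then λ = h/√(2mqV):

λ = h/√(2mqV)
λ = (6.626 × 10^-34 J·s) / √(2 × 9.11 × 10^-31 kg × 1.602 × 10^-19 C × 1131.2 V)
λ = 3.65 × 10^-11 m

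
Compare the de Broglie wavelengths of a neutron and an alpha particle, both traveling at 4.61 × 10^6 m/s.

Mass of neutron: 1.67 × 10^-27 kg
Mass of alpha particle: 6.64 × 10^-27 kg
The neutron has the longer wavelength.

Using λ = h/(mv), since both particles have the same velocity, the wavelength depends only on mass.

For neutron: λ₁ = h/(m₁v) = 8.61 × 10^-14 m
For alpha particle: λ₂ = h/(m₂v) = 2.16 × 10^-14 m

Since λ ∝ 1/m at constant velocity, the lighter particle has the longer wavelength.

The neutron has the longer de Broglie wavelength.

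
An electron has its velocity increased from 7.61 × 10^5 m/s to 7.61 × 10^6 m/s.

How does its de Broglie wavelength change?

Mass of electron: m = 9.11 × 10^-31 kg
The wavelength decreases by a factor of 10.

Using λ = h/(mv):

Initial wavelength: λ₁ = h/(mv₁) = 9.56 × 10^-10 m
Final wavelength: λ₂ = h/(mv₂) = 9.56 × 10^-11 m

Since λ ∝ 1/v, when velocity increases by a factor of 10, the wavelength decreases by a factor of 10.

λ₂/λ₁ = v₁/v₂ = 1/10

The wavelength decreases by a factor of 10.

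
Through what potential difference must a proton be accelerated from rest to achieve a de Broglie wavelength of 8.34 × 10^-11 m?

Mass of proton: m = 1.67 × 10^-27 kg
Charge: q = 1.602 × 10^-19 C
1.18 × 10^-1 V

From λ = h/√(2mqV), we solve for V:

λ² = h²/(2mqV)
V = h²/(2mqλ²)
V = (6.626 × 10^-34 J·s)² / (2 × 1.67 × 10^-27 kg × 1.602 × 10^-19 C × (8.34 × 10^-11 m)²)
V = 1.18 × 10^-1 V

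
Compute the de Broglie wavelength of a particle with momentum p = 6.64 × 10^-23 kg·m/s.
9.98 × 10^-12 m

Using the de Broglie relation λ = h/p:

λ = h/p
λ = (6.626 × 10^-34 J·s) / (6.64 × 10^-23 kg·m/s)
λ = 9.98 × 10^-12 m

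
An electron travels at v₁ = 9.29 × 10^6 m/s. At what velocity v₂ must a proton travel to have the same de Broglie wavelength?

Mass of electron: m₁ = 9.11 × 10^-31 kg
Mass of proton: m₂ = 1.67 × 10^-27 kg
v₂ = 5.07 × 10^3 m/s

For equal de Broglie wavelengths: λ₁ = λ₂

h/(m₁v₁) = h/(m₂v₂)
m₁v₁ = m₂v₂
v₂ = v₁ · (m₁/m₂)

v₂ = 9.29 × 10^6 m/s × (9.11 × 10^-31 kg / 1.67 × 10^-27 kg)
v₂ = 5.07 × 10^3 m/s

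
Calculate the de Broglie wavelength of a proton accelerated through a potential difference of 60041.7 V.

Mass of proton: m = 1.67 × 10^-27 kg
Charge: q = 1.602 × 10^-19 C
1.17 × 10^-13 m

When a particle is accelerated through voltage V, it gains kinetic energy KE = qV.

The de Broglie wavelength is then λ = h/√(2mqV):

λ = h/√(2mqV)
λ = (6.626 × 10^-34 J·s) / √(2 × 1.67 × 10^-27 kg × 1.602 × 10^-19 C × 60041.7 V)
λ = 1.17 × 10^-13 m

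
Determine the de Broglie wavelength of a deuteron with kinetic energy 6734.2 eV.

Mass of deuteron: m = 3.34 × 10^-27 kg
2.47 × 10^-13 m

Using λ = h/√(2mKE):

First convert KE to Joules: KE = 6734.2 eV = 1.079 × 10^-15 J

λ = h/√(2mKE)
λ = (6.626 × 10^-34 J·s) / √(2 × 3.34 × 10^-27 kg × 1.079 × 10^-15 J)
λ = 2.47 × 10^-13 m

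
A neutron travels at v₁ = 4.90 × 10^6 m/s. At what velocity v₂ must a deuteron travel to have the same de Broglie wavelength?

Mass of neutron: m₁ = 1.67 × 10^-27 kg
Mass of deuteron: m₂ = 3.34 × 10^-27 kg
v₂ = 2.45 × 10^6 m/s

For equal de Broglie wavelengths: λ₁ = λ₂

h/(m₁v₁) = h/(m₂v₂)
m₁v₁ = m₂v₂
v₂ = v₁ · (m₁/m₂)

v₂ = 4.90 × 10^6 m/s × (1.67 × 10^-27 kg / 3.34 × 10^-27 kg)
v₂ = 2.45 × 10^6 m/s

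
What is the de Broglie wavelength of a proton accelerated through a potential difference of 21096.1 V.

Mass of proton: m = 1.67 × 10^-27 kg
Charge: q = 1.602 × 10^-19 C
1.97 × 10^-13 m

When a particle is accelerated through voltage V, it gains kinetic energy KE = qV.

The de Broglie wavelength is then λ = h/√(2mqV):

λ = h/√(2mqV)
λ = (6.626 × 10^-34 J·s) / √(2 × 1.67 × 10^-27 kg × 1.602 × 10^-19 C × 21096.1 V)
λ = 1.97 × 10^-13 m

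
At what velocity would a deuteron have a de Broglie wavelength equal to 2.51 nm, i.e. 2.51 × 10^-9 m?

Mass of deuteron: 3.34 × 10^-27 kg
7.90 × 10^1 m/s

From λ = h/(mv), solve for v:

v = h/(mλ)
v = (6.626 × 10^-34 J·s) / (3.34 × 10^-27 kg × 2.51 × 10^-9 m)
v = 7.90 × 10^1 m/s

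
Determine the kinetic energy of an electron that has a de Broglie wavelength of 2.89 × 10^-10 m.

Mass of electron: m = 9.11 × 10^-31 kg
2.89 × 10^-18 J (or 18.0 eV)

From λ = h/√(2mKE), we solve for KE:

λ² = h²/(2mKE)
KE = h²/(2mλ²)
KE = (6.626 × 10^-34 J·s)² / (2 × 9.11 × 10^-31 kg × (2.89 × 10^-10 m)²)
KE = 2.89 × 10^-18 J
KE = 18.0 eV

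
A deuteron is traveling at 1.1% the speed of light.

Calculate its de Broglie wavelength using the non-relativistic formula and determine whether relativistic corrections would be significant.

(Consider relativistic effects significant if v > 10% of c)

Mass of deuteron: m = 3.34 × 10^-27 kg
No, relativistic corrections are not needed.

Using the non-relativistic de Broglie formula λ = h/(mv):

v = 1.1% × c = 3.298 × 10^6 m/s

λ = h/(mv)
λ = (6.626 × 10^-34 J·s) / (3.34 × 10^-27 kg × 3.298 × 10^6 m/s)
λ = 6.02 × 10^-14 m

Since v = 1.1% of c < 10% of c, relativistic corrections are NOT significant and this non-relativistic result is a good approximation.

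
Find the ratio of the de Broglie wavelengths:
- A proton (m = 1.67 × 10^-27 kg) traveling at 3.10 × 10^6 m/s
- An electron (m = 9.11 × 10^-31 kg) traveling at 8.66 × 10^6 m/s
λ₁/λ₂ = 1.52 × 10^-3

Using λ = h/(mv):

λ₁ = h/(m₁v₁) = 1.28 × 10^-13 m
λ₂ = h/(m₂v₂) = 8.40 × 10^-11 m

Ratio λ₁/λ₂ = (m₂v₂)/(m₁v₁)
         = (9.11 × 10^-31 kg × 8.66 × 10^6 m/s) / (1.67 × 10^-27 kg × 3.10 × 10^6 m/s)
         = 1.52 × 10^-3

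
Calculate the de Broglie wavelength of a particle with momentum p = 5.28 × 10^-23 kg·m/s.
1.25 × 10^-11 m

Using the de Broglie relation λ = h/p:

λ = h/p
λ = (6.626 × 10^-34 J·s) / (5.28 × 10^-23 kg·m/s)
λ = 1.25 × 10^-11 m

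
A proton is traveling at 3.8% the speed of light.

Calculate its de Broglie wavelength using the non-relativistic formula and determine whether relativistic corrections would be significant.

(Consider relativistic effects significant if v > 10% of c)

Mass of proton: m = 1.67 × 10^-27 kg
No, relativistic corrections are not needed.

Using the non-relativistic de Broglie formula λ = h/(mv):

v = 3.8% × c = 1.139 × 10^7 m/s

λ = h/(mv)
λ = (6.626 × 10^-34 J·s) / (1.67 × 10^-27 kg × 1.139 × 10^7 m/s)
λ = 3.48 × 10^-14 m

Since v = 3.8% of c < 10% of c, relativistic corrections are NOT significant and this non-relativistic result is a good approximation.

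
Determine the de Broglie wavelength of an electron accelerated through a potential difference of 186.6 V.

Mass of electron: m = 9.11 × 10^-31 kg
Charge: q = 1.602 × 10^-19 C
8.98 × 10^-11 m

When a particle is accelerated through voltage V, it gains kinetic energy KE = qV.

The de Broglie wavelength is then λ = h/√(2mqV):

λ = h/√(2mqV)
λ = (6.626 × 10^-34 J·s) / √(2 × 9.11 × 10^-31 kg × 1.602 × 10^-19 C × 186.6 V)
λ = 8.98 × 10^-11 m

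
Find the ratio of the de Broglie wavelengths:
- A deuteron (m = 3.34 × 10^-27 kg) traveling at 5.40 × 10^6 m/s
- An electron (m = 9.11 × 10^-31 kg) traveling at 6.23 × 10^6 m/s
λ₁/λ₂ = 3.15 × 10^-4

Using λ = h/(mv):

λ₁ = h/(m₁v₁) = 3.67 × 10^-14 m
λ₂ = h/(m₂v₂) = 1.17 × 10^-10 m

Ratio λ₁/λ₂ = (m₂v₂)/(m₁v₁)
         = (9.11 × 10^-31 kg × 6.23 × 10^6 m/s) / (3.34 × 10^-27 kg × 5.40 × 10^6 m/s)
         = 3.15 × 10^-4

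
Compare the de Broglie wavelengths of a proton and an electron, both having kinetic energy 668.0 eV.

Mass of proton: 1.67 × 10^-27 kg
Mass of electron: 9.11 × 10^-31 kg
The electron has the longer wavelength.

Using λ = h/√(2mKE):

For proton: λ₁ = h/√(2m₁KE) = 1.11 × 10^-12 m
For electron: λ₂ = h/√(2m₂KE) = 4.74 × 10^-11 m

Since λ ∝ 1/√m at constant kinetic energy, the lighter particle has the longer wavelength.

The electron has the longer de Broglie wavelength.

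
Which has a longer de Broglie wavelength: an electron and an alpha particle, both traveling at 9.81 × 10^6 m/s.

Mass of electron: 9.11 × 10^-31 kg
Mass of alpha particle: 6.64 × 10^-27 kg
The electron has the longer wavelength.

Using λ = h/(mv), since both particles have the same velocity, the wavelength depends only on mass.

For electron: λ₁ = h/(m₁v) = 7.41 × 10^-11 m
For alpha particle: λ₂ = h/(m₂v) = 1.02 × 10^-14 m

Since λ ∝ 1/m at constant velocity, the lighter particle has the longer wavelength.

The electron has the longer de Broglie wavelength.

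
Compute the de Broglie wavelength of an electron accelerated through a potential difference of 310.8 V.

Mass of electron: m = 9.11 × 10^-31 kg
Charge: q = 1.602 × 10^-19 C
6.96 × 10^-11 m

When a particle is accelerated through voltage V, it gains kinetic energy KE = qV.

The de Broglie wavelength is then λ = h/√(2mqV):

λ = h/√(2mqV)
λ = (6.626 × 10^-34 J·s) / √(2 × 9.11 × 10^-31 kg × 1.602 × 10^-19 C × 310.8 V)
λ = 6.96 × 10^-11 m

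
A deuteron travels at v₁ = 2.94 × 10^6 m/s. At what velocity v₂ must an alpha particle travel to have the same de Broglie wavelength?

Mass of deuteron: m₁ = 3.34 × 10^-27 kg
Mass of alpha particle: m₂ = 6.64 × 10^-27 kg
v₂ = 1.48 × 10^6 m/s

For equal de Broglie wavelengths: λ₁ = λ₂

h/(m₁v₁) = h/(m₂v₂)
m₁v₁ = m₂v₂
v₂ = v₁ · (m₁/m₂)

v₂ = 2.94 × 10^6 m/s × (3.34 × 10^-27 kg / 6.64 × 10^-27 kg)
v₂ = 1.48 × 10^6 m/s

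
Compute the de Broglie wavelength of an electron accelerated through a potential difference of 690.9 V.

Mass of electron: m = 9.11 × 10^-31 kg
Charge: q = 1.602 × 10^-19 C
4.67 × 10^-11 m

When a particle is accelerated through voltage V, it gains kinetic energy KE = qV.

The de Broglie wavelength is then λ = h/√(2mqV):

λ = h/√(2mqV)
λ = (6.626 × 10^-34 J·s) / √(2 × 9.11 × 10^-31 kg × 1.602 × 10^-19 C × 690.9 V)
λ = 4.67 × 10^-11 m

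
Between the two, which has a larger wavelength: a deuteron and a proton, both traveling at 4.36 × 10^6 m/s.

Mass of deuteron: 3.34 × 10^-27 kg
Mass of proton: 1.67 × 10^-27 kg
The proton has the longer wavelength.

Using λ = h/(mv), since both particles have the same velocity, the wavelength depends only on mass.

For deuteron: λ₁ = h/(m₁v) = 4.55 × 10^-14 m
For proton: λ₂ = h/(m₂v) = 9.10 × 10^-14 m

Since λ ∝ 1/m at constant velocity, the lighter particle has the longer wavelength.

The proton has the longer de Broglie wavelength.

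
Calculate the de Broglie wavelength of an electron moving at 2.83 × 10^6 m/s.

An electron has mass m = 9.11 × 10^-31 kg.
2.57 × 10^-10 m

Using the de Broglie relation λ = h/(mv):

λ = h/(mv)
λ = (6.626 × 10^-34 J·s) / (9.11 × 10^-31 kg × 2.83 × 10^6 m/s)
λ = 2.57 × 10^-10 m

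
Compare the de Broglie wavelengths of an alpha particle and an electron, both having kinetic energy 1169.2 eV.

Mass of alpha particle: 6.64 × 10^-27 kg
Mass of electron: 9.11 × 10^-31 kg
The electron has the longer wavelength.

Using λ = h/√(2mKE):

For alpha particle: λ₁ = h/√(2m₁KE) = 4.20 × 10^-13 m
For electron: λ₂ = h/√(2m₂KE) = 3.59 × 10^-11 m

Since λ ∝ 1/√m at constant kinetic energy, the lighter particle has the longer wavelength.

The electron has the longer de Broglie wavelength.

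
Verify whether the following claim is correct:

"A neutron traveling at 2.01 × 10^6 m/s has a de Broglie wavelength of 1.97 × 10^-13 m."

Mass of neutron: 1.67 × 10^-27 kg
True

The claim is correct.

Using λ = h/(mv):
λ = (6.626 × 10^-34 J·s) / (1.67 × 10^-27 kg × 2.01 × 10^6 m/s)
λ = 1.97 × 10^-13 m

This matches the claimed value.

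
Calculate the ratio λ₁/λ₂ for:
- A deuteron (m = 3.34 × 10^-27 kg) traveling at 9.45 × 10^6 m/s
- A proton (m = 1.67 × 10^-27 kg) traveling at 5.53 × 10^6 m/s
λ₁/λ₂ = 0.293

Using λ = h/(mv):

λ₁ = h/(m₁v₁) = 2.10 × 10^-14 m
λ₂ = h/(m₂v₂) = 7.17 × 10^-14 m

Ratio λ₁/λ₂ = (m₂v₂)/(m₁v₁)
         = (1.67 × 10^-27 kg × 5.53 × 10^6 m/s) / (3.34 × 10^-27 kg × 9.45 × 10^6 m/s)
         = 0.293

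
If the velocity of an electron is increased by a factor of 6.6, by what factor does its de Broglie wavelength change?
The wavelength decreases by a factor of 6.6.

From λ = h/(mv), the wavelength is inversely proportional to velocity:

λ ∝ 1/v

If v → 6.6v, then λ → λ/6.6

When velocity is increased by a factor of 6.6, the wavelength decreases by a factor of 6.6.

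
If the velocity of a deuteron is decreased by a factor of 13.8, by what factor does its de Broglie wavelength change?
The wavelength increases by a factor of 13.8.

From λ = h/(mv), the wavelength is inversely proportional to velocity:

λ ∝ 1/v

If v → v/13.8, then λ → 13.8λ

When velocity is decreased by a factor of 13.8, the wavelength increases by a factor of 13.8.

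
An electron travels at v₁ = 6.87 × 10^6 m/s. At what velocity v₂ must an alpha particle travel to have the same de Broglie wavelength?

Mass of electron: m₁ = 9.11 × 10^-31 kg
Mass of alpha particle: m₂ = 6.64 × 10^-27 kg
v₂ = 9.43 × 10^2 m/s

For equal de Broglie wavelengths: λ₁ = λ₂

h/(m₁v₁) = h/(m₂v₂)
m₁v₁ = m₂v₂
v₂ = v₁ · (m₁/m₂)

v₂ = 6.87 × 10^6 m/s × (9.11 × 10^-31 kg / 6.64 × 10^-27 kg)
v₂ = 9.43 × 10^2 m/s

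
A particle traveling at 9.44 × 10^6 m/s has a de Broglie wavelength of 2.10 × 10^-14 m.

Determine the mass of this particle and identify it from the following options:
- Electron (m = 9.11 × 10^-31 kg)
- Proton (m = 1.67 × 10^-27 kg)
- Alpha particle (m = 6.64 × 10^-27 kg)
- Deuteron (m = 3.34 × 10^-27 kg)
The particle is a deuteron.

From λ = h/(mv), solve for mass:

m = h/(λv)
m = (6.626 × 10^-34 J·s) / (2.10 × 10^-14 m × 9.44 × 10^6 m/s)
m = 3.34 × 10^-27 kg

Comparing with the listed masses, this is closest to a deuteron.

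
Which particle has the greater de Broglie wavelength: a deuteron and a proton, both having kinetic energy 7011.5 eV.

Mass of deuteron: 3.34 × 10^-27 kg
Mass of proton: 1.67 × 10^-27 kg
The proton has the longer wavelength.

Using λ = h/√(2mKE):

For deuteron: λ₁ = h/√(2m₁KE) = 2.42 × 10^-13 m
For proton: λ₂ = h/√(2m₂KE) = 3.42 × 10^-13 m

Since λ ∝ 1/√m at constant kinetic energy, the lighter particle has the longer wavelength.

The proton has the longer de Broglie wavelength.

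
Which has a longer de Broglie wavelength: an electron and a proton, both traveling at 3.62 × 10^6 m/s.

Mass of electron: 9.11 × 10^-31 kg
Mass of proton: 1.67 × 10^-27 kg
The electron has the longer wavelength.

Using λ = h/(mv), since both particles have the same velocity, the wavelength depends only on mass.

For electron: λ₁ = h/(m₁v) = 2.01 × 10^-10 m
For proton: λ₂ = h/(m₂v) = 1.10 × 10^-13 m

Since λ ∝ 1/m at constant velocity, the lighter particle has the longer wavelength.

The electron has the longer de Broglie wavelength.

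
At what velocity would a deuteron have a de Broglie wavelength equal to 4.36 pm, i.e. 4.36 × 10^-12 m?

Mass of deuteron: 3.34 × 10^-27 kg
4.55 × 10^4 m/s

From λ = h/(mv), solve for v:

v = h/(mλ)
v = (6.626 × 10^-34 J·s) / (3.34 × 10^-27 kg × 4.36 × 10^-12 m)
v = 4.55 × 10^4 m/s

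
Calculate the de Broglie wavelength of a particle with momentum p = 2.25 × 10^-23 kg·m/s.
2.94 × 10^-11 m

Using the de Broglie relation λ = h/p:

λ = h/p
λ = (6.626 × 10^-34 J·s) / (2.25 × 10^-23 kg·m/s)
λ = 2.94 × 10^-11 m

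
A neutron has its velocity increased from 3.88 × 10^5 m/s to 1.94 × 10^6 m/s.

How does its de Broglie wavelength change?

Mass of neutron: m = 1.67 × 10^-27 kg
The wavelength decreases by a factor of 5.

Using λ = h/(mv):

Initial wavelength: λ₁ = h/(mv₁) = 1.02 × 10^-12 m
Final wavelength: λ₂ = h/(mv₂) = 2.05 × 10^-13 m

Since λ ∝ 1/v, when velocity increases by a factor of 5, the wavelength decreases by a factor of 5.

λ₂/λ₁ = v₁/v₂ = 1/5

The wavelength decreases by a factor of 5.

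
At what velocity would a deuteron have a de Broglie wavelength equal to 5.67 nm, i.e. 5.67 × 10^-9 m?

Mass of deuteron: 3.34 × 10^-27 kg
3.50 × 10^1 m/s

From λ = h/(mv), solve for v:

v = h/(mλ)
v = (6.626 × 10^-34 J·s) / (3.34 × 10^-27 kg × 5.67 × 10^-9 m)
v = 3.50 × 10^1 m/s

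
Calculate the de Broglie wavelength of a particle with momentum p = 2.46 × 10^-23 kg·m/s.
2.69 × 10^-11 m

Using the de Broglie relation λ = h/p:

λ = h/p
λ = (6.626 × 10^-34 J·s) / (2.46 × 10^-23 kg·m/s)
λ = 2.69 × 10^-11 m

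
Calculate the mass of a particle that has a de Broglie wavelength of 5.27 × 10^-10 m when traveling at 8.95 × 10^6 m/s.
1.40 × 10^-31 kg

From the de Broglie relation λ = h/(mv), we solve for m:

m = h/(λv)
m = (6.626 × 10^-34 J·s) / (5.27 × 10^-10 m × 8.95 × 10^6 m/s)
m = 1.40 × 10^-31 kg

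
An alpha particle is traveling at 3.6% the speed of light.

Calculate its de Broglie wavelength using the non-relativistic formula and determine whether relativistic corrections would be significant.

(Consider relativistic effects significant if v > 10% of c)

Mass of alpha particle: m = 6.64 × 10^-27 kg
No, relativistic corrections are not needed.

Using the non-relativistic de Broglie formula λ = h/(mv):

v = 3.6% × c = 1.079 × 10^7 m/s

λ = h/(mv)
λ = (6.626 × 10^-34 J·s) / (6.64 × 10^-27 kg × 1.079 × 10^7 m/s)
λ = 9.25 × 10^-15 m

Since v = 3.6% of c < 10% of c, relativistic corrections are NOT significant and this non-relativistic result is a good approximation.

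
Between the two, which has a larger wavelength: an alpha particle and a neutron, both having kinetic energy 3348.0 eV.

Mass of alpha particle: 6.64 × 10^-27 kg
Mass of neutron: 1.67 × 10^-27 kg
The neutron has the longer wavelength.

Using λ = h/√(2mKE):

For alpha particle: λ₁ = h/√(2m₁KE) = 2.48 × 10^-13 m
For neutron: λ₂ = h/√(2m₂KE) = 4.95 × 10^-13 m

Since λ ∝ 1/√m at constant kinetic energy, the lighter particle has the longer wavelength.

The neutron has the longer de Broglie wavelength.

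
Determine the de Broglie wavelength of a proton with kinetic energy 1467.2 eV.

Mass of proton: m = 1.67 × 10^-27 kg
7.48 × 10^-13 m

Using λ = h/√(2mKE):

First convert KE to Joules: KE = 1467.2 eV = 2.351 × 10^-16 J

λ = h/√(2mKE)
λ = (6.626 × 10^-34 J·s) / √(2 × 1.67 × 10^-27 kg × 2.351 × 10^-16 J)
λ = 7.48 × 10^-13 m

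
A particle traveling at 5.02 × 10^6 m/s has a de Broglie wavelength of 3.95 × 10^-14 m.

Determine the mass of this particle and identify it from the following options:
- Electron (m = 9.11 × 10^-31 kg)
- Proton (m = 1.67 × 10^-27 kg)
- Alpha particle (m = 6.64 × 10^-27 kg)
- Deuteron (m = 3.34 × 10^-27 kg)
The particle is a deuteron.

From λ = h/(mv), solve for mass:

m = h/(λv)
m = (6.626 × 10^-34 J·s) / (3.95 × 10^-14 m × 5.02 × 10^6 m/s)
m = 3.34 × 10^-27 kg

Comparing with the listed masses, this is closest to a deuteron.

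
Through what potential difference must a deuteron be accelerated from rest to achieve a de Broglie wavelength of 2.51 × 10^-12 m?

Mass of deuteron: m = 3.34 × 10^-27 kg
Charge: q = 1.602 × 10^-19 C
65.1 V

From λ = h/√(2mqV), we solve for V:

λ² = h²/(2mqV)
V = h²/(2mqλ²)
V = (6.626 × 10^-34 J·s)² / (2 × 3.34 × 10^-27 kg × 1.602 × 10^-19 C × (2.51 × 10^-12 m)²)
V = 65.1 V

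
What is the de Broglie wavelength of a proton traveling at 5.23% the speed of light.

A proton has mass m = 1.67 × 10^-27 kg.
2.53 × 10^-14 m

Using the de Broglie relation λ = h/(mv):

v = 5.23% × c = 1.568 × 10^7 m/s

λ = h/(mv)
λ = (6.626 × 10^-34 J·s) / (1.67 × 10^-27 kg × 1.568 × 10^7 m/s)
λ = 2.53 × 10^-14 m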